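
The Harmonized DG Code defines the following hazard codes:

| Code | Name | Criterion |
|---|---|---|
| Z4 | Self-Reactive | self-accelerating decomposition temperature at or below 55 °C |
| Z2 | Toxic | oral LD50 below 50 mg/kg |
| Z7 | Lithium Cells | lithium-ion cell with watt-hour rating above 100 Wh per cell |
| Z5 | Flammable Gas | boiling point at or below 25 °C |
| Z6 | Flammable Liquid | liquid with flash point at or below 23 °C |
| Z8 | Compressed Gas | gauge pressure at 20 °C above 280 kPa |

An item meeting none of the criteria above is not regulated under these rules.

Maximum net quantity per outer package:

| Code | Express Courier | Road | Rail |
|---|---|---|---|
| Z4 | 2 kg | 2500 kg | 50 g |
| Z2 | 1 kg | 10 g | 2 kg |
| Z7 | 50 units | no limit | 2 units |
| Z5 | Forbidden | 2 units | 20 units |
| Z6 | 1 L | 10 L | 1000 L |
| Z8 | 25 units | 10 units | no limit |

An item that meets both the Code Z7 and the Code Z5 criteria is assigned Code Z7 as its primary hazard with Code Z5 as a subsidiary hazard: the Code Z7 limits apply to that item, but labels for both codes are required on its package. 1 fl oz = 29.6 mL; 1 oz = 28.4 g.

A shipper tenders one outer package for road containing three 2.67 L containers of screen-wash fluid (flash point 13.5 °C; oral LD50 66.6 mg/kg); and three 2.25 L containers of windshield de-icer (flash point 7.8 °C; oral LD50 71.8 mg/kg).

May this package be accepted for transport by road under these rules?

The screen-wash fluid has flash point 13.5 °C, which is ≤ 23 °C, so it is Code Z6 (Flammable Liquid).
Flash point 7.8 °C meets the Code Z6 criterion (Flammable Liquid), so the windshield de-icer is Code Z6.
Code Z6 net quantity: (three 2.67 L containers = 8.01 L) + (three 2.25 L containers = 6.75 L) = 14.76 L.
14.76 L > 10 L (road limit, Code Z6) — over the limit.

No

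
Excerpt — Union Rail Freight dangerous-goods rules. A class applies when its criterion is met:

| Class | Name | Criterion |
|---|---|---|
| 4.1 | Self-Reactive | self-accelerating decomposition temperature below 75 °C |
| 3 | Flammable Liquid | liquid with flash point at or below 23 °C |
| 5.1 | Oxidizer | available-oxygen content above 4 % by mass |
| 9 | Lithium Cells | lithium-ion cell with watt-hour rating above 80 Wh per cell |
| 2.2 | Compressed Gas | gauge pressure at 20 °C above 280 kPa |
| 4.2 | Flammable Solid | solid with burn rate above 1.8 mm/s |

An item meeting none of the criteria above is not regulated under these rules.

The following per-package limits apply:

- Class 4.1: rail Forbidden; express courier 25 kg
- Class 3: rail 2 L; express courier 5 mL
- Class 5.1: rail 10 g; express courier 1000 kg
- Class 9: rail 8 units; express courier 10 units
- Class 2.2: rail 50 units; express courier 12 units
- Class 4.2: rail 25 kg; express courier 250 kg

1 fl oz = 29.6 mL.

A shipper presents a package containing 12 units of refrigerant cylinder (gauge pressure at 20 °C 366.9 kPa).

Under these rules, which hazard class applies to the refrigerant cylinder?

Class 2.2

Refrigerant cylinder: gauge pressure at 20 °C 366.9 kPa > 280 kPa → Class 2.2 (Compressed Gas).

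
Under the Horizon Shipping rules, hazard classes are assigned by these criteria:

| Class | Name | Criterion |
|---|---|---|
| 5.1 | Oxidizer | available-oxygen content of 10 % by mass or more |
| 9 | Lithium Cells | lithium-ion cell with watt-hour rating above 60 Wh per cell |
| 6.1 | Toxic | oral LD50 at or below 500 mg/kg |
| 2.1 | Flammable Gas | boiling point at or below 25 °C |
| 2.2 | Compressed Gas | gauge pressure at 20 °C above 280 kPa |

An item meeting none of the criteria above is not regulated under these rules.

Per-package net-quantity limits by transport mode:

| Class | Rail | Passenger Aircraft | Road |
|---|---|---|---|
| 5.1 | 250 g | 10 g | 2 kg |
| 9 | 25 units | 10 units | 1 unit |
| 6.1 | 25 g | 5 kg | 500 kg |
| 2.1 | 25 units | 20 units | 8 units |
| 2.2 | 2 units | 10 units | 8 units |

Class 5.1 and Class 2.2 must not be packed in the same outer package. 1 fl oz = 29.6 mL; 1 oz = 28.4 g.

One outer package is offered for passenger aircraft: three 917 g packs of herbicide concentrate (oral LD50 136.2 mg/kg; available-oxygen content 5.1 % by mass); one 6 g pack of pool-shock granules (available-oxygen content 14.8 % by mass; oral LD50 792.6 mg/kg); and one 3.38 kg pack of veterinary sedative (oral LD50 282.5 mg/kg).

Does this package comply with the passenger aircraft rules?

Oral LD50 136.2 mg/kg meets the Class 6.1 criterion (Toxic), so the herbicide concentrate is Class 6.1.
Pool-shock granules: available-oxygen content 14.8 % by mass ≥ 10 % by mass → Class 5.1 (Oxidizer).
Oral LD50 282.5 mg/kg meets the Class 6.1 criterion (Toxic), so the veterinary sedative is Class 6.1.
Class 5.1 quantity: 6 g.
6 g is within the passenger aircraft limit of 10 g for Class 5.1.
Class 6.1 net quantity: (three 917 g packs = 2.751 kg) + 3.38 kg = 6.131 kg.
6.131 kg > 5 kg (passenger aircraft limit, Class 6.1) — over the limit.
The segregation rule (Class 5.1 with Class 2.2) does not apply to Class 5.1 with Class 6.1.

No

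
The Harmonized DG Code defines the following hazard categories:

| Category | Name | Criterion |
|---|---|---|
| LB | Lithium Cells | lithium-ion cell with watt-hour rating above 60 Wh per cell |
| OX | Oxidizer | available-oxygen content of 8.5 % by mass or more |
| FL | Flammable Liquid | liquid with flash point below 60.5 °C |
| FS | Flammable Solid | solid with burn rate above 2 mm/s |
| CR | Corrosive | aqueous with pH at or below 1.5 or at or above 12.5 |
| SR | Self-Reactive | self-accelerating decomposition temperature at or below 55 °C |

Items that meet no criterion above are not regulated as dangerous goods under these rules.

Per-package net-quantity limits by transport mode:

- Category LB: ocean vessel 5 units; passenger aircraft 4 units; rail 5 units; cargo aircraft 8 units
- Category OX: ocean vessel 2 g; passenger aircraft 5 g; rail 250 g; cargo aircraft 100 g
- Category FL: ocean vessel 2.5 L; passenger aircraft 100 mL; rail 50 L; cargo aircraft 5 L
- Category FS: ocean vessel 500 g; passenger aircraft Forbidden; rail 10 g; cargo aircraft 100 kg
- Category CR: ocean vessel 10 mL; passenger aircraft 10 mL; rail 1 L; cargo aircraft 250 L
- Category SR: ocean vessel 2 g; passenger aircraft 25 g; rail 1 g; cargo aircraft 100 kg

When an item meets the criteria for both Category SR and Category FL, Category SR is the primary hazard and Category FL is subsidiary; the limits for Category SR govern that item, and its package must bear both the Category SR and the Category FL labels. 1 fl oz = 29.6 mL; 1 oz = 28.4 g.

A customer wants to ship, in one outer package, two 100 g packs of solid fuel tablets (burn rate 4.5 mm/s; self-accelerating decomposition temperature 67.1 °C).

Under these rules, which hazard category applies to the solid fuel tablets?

The solid fuel tablets have burn rate 4.5 mm/s, which is > 2 mm/s, so they are Category FS (Flammable Solid).

Category FS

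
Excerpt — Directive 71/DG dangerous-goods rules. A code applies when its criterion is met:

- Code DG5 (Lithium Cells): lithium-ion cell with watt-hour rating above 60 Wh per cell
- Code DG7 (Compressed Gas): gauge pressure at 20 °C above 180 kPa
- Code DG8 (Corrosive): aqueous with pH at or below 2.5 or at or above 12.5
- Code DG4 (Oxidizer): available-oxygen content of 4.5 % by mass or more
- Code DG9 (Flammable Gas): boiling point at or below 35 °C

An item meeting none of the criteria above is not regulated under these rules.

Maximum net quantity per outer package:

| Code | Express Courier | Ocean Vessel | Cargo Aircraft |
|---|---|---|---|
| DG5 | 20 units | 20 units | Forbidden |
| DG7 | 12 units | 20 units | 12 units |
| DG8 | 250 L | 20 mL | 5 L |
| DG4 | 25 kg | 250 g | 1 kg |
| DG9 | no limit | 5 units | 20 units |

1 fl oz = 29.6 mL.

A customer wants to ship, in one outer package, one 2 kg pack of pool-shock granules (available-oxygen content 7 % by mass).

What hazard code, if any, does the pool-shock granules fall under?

Available-oxygen content 7 % by mass meets the Code DG4 criterion (Oxidizer), so the pool-shock granules are Code DG4.

Code DG4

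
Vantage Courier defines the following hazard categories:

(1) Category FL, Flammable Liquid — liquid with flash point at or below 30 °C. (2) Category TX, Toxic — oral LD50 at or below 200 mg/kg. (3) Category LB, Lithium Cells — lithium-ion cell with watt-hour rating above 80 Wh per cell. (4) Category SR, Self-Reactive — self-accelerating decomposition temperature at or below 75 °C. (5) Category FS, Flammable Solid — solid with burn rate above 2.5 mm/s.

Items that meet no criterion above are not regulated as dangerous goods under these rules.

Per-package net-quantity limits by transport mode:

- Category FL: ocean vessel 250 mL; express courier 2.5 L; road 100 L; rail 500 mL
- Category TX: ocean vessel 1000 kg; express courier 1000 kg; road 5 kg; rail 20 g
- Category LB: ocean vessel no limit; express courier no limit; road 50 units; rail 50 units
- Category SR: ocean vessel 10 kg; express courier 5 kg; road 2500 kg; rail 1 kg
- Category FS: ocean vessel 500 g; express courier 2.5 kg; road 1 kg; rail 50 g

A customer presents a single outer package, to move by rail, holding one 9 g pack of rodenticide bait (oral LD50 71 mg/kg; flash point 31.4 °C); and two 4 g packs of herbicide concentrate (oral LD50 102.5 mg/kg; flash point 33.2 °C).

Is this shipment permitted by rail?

Oral LD50 71 mg/kg meets the Category TX criterion (Toxic), so the rodenticide bait is Category TX.
The herbicide concentrate has oral LD50 102.5 mg/kg, which is ≤ 200 mg/kg, so it is Category TX (Toxic).
Category TX net quantity: 9 g + (two 4 g packs = 8 g) = 17 g.
That is within the Category TX rail limit of 20 g.

Yes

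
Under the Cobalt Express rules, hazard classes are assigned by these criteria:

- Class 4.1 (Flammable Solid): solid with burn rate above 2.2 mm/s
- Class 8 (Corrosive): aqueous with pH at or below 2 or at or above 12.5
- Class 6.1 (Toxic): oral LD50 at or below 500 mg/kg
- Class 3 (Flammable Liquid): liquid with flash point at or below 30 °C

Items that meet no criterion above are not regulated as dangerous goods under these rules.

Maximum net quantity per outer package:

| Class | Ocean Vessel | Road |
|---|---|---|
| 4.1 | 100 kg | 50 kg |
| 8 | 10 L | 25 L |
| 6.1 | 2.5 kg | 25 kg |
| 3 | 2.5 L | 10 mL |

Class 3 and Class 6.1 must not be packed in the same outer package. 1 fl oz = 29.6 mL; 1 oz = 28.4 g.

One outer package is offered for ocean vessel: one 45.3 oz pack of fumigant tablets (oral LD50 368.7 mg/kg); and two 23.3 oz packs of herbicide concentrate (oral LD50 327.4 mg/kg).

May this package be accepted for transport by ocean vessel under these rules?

With oral LD50 368.7 mg/kg (≤ 500 mg/kg), the fumigant tablets fall in Class 6.1.
Herbicide concentrate: oral LD50 327.4 mg/kg ≤ 500 mg/kg → Class 6.1 (Toxic).
Total Class 6.1: (one 45.3 oz pack = 1286.52 g) + (two 23.3 oz packs = 1323.44 g) = 2609.96 g.
That exceeds the Class 6.1 ocean vessel limit of 2.5 kg.

No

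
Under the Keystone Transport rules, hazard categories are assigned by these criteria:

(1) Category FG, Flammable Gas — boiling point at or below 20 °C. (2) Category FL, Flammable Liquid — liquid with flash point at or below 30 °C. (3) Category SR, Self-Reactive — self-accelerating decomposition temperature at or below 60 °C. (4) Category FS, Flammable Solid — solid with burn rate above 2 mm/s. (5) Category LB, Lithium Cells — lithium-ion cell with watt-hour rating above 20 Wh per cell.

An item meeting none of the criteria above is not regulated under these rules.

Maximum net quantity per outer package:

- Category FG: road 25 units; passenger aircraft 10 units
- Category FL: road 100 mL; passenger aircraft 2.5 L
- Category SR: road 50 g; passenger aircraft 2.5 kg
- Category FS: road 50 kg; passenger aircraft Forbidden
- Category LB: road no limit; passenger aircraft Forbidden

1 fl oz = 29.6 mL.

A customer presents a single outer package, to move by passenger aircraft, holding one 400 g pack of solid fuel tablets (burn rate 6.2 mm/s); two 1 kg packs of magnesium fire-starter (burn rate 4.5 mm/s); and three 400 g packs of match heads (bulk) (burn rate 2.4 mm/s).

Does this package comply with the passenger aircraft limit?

Burn rate 6.2 mm/s meets the Category FS criterion (Flammable Solid), so the solid fuel tablets are Category FS.
The magnesium fire-starter has burn rate 4.5 mm/s, which is > 2 mm/s, so it is Category FS (Flammable Solid).
Match heads (bulk): burn rate 2.4 mm/s > 2 mm/s → Category FS (Flammable Solid).
Category FS net quantity: 400 g + (two 1 kg packs = 2 kg) + (three 400 g packs = 1.2 kg) = 3.6 kg.
By passenger aircraft, Category FS is Forbidden regardless of quantity.

No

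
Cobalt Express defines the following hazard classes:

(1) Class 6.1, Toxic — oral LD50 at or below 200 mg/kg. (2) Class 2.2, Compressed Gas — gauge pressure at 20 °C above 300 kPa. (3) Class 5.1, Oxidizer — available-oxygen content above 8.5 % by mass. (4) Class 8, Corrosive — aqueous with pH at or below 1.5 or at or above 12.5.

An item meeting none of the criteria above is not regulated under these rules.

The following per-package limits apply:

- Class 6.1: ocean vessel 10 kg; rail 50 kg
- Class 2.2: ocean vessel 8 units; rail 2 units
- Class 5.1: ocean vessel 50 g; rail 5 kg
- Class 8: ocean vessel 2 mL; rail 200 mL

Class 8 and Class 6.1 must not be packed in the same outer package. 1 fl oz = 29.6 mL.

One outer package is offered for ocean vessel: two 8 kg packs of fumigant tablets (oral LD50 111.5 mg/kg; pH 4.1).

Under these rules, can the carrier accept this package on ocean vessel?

Oral LD50 111.5 mg/kg meets the Class 6.1 criterion (Toxic), so the fumigant tablets are Class 6.1.
Class 6.1 quantity: two 8 kg packs = 16 kg.
16 kg exceeds the ocean vessel limit of 10 kg for Class 6.1.

No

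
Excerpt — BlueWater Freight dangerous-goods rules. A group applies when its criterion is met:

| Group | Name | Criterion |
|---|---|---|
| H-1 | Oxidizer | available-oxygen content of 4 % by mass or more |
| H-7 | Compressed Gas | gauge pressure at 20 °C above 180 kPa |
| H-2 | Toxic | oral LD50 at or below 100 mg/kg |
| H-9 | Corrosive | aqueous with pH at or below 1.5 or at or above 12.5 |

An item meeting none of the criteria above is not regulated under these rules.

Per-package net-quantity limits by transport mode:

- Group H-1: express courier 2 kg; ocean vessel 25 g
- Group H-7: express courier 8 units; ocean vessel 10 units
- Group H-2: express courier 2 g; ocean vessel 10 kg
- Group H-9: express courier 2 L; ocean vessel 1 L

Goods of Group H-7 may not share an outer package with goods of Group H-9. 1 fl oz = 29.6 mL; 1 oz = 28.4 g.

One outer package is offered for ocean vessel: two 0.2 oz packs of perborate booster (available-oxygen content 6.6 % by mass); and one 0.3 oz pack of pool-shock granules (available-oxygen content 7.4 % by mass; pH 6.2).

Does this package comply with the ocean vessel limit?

Perborate booster: available-oxygen content 6.6 % by mass ≥ 4 % by mass → Group H-1 (Oxidizer).
Available-oxygen content 7.4 % by mass meets the Group H-1 criterion (Oxidizer), so the pool-shock granules are Group H-1.
Total Group H-1: (two 0.2 oz packs = 11.36 g) + (one 0.3 oz pack = 8.52 g) = 19.88 g.
19.88 g is within the ocean vessel limit of 25 g for Group H-1.

Yes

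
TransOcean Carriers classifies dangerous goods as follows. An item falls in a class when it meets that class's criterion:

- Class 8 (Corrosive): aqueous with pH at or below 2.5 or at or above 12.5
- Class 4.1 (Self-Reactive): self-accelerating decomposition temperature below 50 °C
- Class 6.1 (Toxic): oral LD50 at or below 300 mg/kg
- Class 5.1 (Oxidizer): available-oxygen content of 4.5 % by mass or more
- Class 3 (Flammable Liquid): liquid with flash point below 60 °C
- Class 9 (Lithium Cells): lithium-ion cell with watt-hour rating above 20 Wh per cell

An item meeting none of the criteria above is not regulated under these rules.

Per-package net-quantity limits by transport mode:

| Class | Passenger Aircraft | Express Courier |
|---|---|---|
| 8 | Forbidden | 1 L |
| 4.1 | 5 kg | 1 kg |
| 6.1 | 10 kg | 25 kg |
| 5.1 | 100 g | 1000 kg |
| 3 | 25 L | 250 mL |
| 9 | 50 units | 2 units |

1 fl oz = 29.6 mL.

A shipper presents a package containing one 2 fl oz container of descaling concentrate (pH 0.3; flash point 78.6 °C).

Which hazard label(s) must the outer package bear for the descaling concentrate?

Class 8

The descaling concentrate has pH 0.3, which is ≤ 2.5, so it is Class 8 (Corrosive).
Only the Class 8 label is required.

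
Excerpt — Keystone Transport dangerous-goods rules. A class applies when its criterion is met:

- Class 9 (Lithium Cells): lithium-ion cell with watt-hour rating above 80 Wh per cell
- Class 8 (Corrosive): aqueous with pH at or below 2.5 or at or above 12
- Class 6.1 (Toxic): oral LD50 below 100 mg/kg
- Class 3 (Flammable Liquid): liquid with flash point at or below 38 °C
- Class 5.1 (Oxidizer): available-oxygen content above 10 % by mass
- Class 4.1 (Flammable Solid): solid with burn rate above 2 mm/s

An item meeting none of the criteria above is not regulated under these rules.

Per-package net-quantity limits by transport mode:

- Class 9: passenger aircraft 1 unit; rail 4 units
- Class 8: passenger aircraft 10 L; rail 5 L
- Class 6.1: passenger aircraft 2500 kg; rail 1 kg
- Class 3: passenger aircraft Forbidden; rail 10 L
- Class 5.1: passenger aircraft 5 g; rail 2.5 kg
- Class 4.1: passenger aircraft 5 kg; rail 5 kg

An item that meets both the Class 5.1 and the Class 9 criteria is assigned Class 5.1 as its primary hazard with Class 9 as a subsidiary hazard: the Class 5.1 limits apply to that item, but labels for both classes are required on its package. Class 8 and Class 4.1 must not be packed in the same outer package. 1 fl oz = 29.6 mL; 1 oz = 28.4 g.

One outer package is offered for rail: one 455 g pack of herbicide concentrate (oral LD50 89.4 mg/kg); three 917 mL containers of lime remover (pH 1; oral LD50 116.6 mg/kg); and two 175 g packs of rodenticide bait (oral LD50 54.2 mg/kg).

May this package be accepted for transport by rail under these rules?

The herbicide concentrate has oral LD50 89.4 mg/kg, which is < 100 mg/kg, so it is Class 6.1 (Toxic).
The lime remover has pH 1, which is ≤ 2.5, so it is Class 8 (Corrosive).
Rodenticide bait: oral LD50 54.2 mg/kg < 100 mg/kg → Class 6.1 (Toxic).
Class 8 quantity: three 917 mL containers = 2.751 L.
2.751 L ≤ 5 L (rail limit, Class 8) — within limit.
Total Class 6.1: 455 g + (two 175 g packs = 350 g) = 805 g.
That is within the Class 6.1 rail limit of 1 kg.
The segregation rule (Class 8 with Class 4.1) does not apply to Class 8 with Class 6.1.
Every hazard class is within its rail limit and no segregation rule is violated.

Yes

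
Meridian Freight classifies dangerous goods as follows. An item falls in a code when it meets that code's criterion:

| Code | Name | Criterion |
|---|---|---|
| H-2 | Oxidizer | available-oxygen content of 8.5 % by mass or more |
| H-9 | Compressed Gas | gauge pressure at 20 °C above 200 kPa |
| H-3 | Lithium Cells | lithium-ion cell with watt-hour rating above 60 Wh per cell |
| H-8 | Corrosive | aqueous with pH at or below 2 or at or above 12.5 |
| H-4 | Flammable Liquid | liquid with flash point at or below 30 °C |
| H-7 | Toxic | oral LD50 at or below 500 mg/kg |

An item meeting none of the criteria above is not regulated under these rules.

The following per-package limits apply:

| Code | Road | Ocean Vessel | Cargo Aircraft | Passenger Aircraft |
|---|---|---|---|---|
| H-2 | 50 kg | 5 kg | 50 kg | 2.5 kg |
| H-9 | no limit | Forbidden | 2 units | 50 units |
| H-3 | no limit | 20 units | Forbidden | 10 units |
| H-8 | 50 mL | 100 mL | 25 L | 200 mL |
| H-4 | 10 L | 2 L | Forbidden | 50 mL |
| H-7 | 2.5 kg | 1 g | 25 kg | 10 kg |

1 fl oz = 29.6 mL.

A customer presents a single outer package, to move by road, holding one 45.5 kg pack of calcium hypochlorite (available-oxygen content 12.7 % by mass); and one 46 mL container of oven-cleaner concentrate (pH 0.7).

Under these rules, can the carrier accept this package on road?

The calcium hypochlorite has available-oxygen content 12.7 % by mass, which is ≥ 8.5 % by mass, so it is Code H-2 (Oxidizer).
Oven-cleaner concentrate: pH 0.7 ≤ 2 → Code H-8 (Corrosive).
Code H-8 quantity: 46 mL.
46 mL is within the road limit of 50 mL for Code H-8.
Code H-2 quantity: 45.5 kg.
That is within the Code H-2 road limit of 50 kg.
Every hazard code is within its road limit and no segregation rule is violated.

Yes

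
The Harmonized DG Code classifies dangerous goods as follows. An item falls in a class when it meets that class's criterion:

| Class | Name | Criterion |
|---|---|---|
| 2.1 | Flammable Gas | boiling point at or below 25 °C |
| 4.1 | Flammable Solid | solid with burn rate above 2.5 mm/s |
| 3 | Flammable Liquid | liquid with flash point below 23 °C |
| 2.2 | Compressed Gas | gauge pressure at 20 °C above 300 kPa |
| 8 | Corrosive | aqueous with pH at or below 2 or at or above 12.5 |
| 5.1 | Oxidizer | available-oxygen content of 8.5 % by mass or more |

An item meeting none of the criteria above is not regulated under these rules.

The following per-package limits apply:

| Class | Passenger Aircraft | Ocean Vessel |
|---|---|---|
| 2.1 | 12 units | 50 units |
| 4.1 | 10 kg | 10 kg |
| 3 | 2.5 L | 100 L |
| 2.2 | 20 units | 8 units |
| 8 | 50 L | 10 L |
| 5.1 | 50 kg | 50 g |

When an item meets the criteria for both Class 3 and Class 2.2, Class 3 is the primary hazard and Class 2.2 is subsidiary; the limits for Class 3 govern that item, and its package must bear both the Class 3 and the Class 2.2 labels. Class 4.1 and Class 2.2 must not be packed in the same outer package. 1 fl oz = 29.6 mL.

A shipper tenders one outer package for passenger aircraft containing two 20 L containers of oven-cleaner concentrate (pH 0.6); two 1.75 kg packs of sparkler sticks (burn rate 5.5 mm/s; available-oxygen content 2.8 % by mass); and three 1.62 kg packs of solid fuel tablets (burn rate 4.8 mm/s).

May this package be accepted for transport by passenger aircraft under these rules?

Yes

pH 0.6 meets the Class 8 criterion (Corrosive), so the oven-cleaner concentrate is Class 8.
With burn rate 5.5 mm/s (> 2.5 mm/s), the sparkler sticks fall in Class 4.1.
With burn rate 4.8 mm/s (> 2.5 mm/s), the solid fuel tablets fall in Class 4.1.
Class 4.1 net quantity: (two 1.75 kg packs = 3.5 kg) + (three 1.62 kg packs = 4.86 kg) = 8.36 kg.
8.36 kg ≤ 10 kg (passenger aircraft limit, Class 4.1) — within limit.
Class 8 quantity: two 20 L containers = 40 L.
40 L is within the passenger aircraft limit of 50 L for Class 8.
The segregation rule (Class 4.1 with Class 2.2) does not apply to Class 4.1 with Class 8.
Every hazard class is within its passenger aircraft limit and no segregation rule is violated.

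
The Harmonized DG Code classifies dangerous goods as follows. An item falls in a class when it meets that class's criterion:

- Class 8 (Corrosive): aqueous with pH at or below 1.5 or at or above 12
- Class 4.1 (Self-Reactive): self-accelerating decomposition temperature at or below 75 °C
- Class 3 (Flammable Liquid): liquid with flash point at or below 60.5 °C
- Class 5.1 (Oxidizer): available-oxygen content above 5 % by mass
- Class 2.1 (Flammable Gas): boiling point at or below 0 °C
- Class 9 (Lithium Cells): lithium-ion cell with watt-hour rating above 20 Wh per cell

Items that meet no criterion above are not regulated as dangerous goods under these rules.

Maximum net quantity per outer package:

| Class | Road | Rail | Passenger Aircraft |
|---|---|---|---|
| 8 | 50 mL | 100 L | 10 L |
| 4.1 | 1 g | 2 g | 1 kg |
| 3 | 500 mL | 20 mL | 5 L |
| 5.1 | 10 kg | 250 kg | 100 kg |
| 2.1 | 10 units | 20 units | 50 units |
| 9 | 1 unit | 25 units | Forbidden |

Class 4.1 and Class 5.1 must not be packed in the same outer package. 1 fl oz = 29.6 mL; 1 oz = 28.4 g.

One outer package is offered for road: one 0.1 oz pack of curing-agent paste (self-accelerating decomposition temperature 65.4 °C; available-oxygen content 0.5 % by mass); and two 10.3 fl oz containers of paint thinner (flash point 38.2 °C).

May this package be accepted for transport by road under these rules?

Curing-agent paste: self-accelerating decomposition temperature 65.4 °C ≤ 75 °C → Class 4.1 (Self-Reactive).
The paint thinner has flash point 38.2 °C, which is ≤ 60.5 °C, so it is Class 3 (Flammable Liquid).
Class 3 quantity: two 10.3 fl oz containers = 609.76 mL.
That exceeds the Class 3 road limit of 500 mL.
Class 4.1 quantity: one 0.1 oz pack = 2.84 g.
That exceeds the Class 4.1 road limit of 1 g.
The segregation rule (Class 4.1 with Class 5.1) does not apply to Class 3 with Class 4.1.

No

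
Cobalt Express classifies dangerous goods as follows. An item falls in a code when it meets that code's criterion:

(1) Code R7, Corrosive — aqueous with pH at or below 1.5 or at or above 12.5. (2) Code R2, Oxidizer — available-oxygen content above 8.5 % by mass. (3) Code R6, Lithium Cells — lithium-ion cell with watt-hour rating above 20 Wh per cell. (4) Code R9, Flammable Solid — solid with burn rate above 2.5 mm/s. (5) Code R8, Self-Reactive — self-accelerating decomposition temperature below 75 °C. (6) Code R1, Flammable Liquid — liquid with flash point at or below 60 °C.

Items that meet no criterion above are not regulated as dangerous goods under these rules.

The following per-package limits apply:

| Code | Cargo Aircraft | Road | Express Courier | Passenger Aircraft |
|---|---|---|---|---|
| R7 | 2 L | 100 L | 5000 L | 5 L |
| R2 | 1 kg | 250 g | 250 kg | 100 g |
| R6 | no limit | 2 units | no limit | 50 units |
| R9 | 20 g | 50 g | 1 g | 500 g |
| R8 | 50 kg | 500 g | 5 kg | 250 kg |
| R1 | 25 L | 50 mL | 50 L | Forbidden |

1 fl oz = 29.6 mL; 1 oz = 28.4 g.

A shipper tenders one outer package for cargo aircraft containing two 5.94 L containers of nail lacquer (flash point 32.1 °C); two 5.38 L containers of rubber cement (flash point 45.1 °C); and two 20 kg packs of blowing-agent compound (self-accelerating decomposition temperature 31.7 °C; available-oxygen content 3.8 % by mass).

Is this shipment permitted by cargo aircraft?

Yes

With flash point 32.1 °C (≤ 60 °C), the nail lacquer falls in Code R1.
Flash point 45.1 °C meets the Code R1 criterion (Flammable Liquid), so the rubber cement is Code R1.
Blowing-agent compound: self-accelerating decomposition temperature 31.7 °C < 75 °C → Code R8 (Self-Reactive).
Code R1 net quantity: (two 5.94 L containers = 11.88 L) + (two 5.38 L containers = 10.76 L) = 22.64 L.
22.64 L ≤ 25 L (cargo aircraft limit, Code R1) — within limit.
Code R8 quantity: two 20 kg packs = 40 kg.
40 kg is within the cargo aircraft limit of 50 kg for Code R8.
Every hazard code is within its cargo aircraft limit and no segregation rule is violated.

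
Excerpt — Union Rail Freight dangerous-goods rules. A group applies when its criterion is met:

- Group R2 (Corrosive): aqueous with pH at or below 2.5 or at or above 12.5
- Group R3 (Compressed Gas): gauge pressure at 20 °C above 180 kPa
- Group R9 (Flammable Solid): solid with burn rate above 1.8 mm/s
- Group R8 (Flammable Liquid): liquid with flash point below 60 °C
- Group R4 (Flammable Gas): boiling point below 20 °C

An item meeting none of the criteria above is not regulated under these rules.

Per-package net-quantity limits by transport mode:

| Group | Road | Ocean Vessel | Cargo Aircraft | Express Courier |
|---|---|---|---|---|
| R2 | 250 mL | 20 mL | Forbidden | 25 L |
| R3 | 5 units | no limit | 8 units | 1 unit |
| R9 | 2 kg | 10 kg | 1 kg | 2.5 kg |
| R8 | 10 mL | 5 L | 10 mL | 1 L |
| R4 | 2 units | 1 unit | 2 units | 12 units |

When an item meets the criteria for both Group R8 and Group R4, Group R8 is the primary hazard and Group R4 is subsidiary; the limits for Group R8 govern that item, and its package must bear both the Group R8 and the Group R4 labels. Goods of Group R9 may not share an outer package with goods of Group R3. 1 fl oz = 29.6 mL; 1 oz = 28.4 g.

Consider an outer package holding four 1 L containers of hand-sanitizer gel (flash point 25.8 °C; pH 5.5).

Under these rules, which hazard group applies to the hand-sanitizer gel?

Flash point 25.8 °C meets the Group R8 criterion (Flammable Liquid), so the hand-sanitizer gel is Group R8.

Group R8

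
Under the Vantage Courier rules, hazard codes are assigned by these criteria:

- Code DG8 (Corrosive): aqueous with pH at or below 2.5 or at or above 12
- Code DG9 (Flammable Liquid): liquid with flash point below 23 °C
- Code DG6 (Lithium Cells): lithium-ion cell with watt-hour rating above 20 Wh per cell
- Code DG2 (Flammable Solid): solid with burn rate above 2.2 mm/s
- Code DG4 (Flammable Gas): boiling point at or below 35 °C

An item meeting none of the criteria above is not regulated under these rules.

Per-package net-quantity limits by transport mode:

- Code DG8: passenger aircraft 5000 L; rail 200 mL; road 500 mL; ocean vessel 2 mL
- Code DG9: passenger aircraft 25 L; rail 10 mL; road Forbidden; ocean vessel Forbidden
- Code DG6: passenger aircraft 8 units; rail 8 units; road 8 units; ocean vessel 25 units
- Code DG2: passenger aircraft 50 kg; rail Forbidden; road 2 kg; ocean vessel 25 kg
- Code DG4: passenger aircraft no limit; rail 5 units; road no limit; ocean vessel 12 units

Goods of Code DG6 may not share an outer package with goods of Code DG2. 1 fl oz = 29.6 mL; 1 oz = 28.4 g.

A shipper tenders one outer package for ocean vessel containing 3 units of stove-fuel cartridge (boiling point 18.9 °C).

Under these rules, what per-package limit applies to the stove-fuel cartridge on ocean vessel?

12 units

With boiling point 18.9 °C (≤ 35 °C), the stove-fuel cartridge falls in Code DG4.
The ocean vessel limit for Code DG4 is 12 units.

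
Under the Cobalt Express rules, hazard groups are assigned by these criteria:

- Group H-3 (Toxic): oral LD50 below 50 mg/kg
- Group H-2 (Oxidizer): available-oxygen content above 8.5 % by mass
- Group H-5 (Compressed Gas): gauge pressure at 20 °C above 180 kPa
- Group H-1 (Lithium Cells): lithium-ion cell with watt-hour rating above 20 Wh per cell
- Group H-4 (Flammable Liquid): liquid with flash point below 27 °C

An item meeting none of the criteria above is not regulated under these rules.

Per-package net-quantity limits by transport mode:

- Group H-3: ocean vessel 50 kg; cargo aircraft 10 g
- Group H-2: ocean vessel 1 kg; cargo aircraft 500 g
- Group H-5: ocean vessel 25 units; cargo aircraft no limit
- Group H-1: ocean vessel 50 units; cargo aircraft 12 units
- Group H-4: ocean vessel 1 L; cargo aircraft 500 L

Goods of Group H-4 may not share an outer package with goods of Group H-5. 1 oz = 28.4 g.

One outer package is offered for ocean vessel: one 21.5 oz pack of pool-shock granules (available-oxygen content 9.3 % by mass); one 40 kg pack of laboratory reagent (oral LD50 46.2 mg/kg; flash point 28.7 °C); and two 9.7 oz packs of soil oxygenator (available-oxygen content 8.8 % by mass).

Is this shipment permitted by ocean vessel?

No

The pool-shock granules have available-oxygen content 9.3 % by mass, which is > 8.5 % by mass, so they are Group H-2 (Oxidizer).
Laboratory reagent: oral LD50 46.2 mg/kg < 50 mg/kg → Group H-3 (Toxic).
The soil oxygenator has available-oxygen content 8.8 % by mass, which is > 8.5 % by mass, so it is Group H-2 (Oxidizer).
Total Group H-2: (one 21.5 oz pack = 610.6 g) + (two 9.7 oz packs = 550.96 g) = 1161.56 g.
1161.56 g > 1 kg (ocean vessel limit, Group H-2) — over the limit.
Group H-3 quantity: 40 kg.
40 kg ≤ 50 kg (ocean vessel limit, Group H-3) — within limit.
The segregation rule (Group H-4 with Group H-5) does not apply to Group H-2 with Group H-3.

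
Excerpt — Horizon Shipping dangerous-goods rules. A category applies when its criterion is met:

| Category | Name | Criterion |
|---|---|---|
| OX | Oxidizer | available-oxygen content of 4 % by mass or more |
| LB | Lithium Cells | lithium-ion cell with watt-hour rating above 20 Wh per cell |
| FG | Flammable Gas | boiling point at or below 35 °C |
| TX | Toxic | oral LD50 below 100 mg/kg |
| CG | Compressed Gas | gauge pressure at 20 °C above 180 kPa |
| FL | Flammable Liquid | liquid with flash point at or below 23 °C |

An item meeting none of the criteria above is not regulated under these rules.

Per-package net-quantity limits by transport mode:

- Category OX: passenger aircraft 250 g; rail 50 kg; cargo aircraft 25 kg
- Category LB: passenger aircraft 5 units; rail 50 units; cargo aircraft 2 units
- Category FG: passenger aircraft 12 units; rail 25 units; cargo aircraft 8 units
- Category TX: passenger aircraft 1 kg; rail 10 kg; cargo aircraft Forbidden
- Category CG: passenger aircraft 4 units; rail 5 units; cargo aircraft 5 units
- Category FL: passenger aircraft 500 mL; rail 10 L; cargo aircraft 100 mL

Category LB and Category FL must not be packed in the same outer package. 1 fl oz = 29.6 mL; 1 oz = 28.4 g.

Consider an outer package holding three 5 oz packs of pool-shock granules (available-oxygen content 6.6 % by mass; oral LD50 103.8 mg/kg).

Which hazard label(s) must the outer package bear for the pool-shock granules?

With available-oxygen content 6.6 % by mass (≥ 4 % by mass), the pool-shock granules fall in Category OX.
Only the Category OX label is required.

Category OX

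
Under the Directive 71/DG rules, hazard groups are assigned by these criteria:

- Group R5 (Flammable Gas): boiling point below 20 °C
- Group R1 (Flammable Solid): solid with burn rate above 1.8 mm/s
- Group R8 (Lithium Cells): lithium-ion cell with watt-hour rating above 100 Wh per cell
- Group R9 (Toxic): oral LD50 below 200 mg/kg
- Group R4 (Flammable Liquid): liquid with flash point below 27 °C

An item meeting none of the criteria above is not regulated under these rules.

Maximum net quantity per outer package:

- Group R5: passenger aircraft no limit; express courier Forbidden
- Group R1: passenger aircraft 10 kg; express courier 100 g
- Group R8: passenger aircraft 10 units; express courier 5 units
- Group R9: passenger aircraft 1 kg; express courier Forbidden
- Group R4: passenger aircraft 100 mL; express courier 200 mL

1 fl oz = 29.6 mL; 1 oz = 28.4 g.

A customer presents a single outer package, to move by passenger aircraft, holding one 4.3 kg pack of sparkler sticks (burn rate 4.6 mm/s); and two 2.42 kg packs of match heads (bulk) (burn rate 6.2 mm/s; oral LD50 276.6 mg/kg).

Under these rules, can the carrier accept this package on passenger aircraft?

With burn rate 4.6 mm/s (> 1.8 mm/s), the sparkler sticks fall in Group R1.
With burn rate 6.2 mm/s (> 1.8 mm/s), the match heads (bulk) fall in Group R1.
Group R1 net quantity: 4.3 kg + (two 2.42 kg packs = 4.84 kg) = 9.14 kg.
That is within the Group R1 passenger aircraft limit of 10 kg.

Yes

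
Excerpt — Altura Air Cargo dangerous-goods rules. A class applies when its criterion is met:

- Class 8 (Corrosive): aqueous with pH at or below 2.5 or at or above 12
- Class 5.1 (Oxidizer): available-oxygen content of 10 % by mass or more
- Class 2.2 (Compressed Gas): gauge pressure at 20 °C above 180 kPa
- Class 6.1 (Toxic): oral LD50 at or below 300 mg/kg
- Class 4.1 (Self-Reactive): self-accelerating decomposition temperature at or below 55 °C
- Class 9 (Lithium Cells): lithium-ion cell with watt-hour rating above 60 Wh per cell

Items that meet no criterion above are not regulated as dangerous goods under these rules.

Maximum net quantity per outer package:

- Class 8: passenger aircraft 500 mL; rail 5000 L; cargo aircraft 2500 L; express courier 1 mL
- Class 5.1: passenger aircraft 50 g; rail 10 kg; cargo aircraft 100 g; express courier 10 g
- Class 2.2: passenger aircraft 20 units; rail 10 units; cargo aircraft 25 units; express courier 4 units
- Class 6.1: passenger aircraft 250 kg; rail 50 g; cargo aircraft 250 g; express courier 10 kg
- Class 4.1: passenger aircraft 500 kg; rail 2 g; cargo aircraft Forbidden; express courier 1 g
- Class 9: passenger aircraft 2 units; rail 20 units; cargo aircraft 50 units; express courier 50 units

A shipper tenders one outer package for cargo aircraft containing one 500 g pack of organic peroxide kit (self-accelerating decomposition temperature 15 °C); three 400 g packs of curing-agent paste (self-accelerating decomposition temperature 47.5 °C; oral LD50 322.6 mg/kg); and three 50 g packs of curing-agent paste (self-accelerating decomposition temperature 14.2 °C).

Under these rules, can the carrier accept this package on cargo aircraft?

No

The organic peroxide kit has self-accelerating decomposition temperature 15 °C, which is ≤ 55 °C, so it is Class 4.1 (Self-Reactive).
With self-accelerating decomposition temperature 47.5 °C (≤ 55 °C), the curing-agent paste falls in Class 4.1.
Curing-agent paste: self-accelerating decomposition temperature 14.2 °C ≤ 55 °C → Class 4.1 (Self-Reactive).
Class 4.1 net quantity: 500 g + (three 400 g packs = 1.2 kg) + (three 50 g packs = 150 g) = 1.85 kg.
Class 4.1 is Forbidden by cargo aircraft.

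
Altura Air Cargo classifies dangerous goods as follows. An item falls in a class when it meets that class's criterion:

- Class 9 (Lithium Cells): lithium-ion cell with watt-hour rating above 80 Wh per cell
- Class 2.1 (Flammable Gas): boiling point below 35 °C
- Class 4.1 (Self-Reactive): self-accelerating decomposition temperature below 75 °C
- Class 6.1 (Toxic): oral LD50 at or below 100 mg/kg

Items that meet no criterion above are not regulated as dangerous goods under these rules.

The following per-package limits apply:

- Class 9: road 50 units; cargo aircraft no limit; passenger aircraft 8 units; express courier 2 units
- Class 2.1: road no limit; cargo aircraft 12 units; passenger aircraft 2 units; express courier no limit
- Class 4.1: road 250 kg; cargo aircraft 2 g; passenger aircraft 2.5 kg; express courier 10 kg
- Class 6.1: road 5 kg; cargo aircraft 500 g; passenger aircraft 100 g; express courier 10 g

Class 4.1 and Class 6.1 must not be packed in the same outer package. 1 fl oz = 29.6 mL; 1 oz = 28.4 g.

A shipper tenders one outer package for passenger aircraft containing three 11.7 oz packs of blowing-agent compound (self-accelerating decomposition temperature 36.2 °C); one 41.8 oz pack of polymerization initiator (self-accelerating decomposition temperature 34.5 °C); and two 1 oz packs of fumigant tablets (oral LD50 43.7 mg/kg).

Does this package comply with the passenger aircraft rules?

No

Blowing-agent compound: self-accelerating decomposition temperature 36.2 °C < 75 °C → Class 4.1 (Self-Reactive).
With self-accelerating decomposition temperature 34.5 °C (< 75 °C), the polymerization initiator falls in Class 4.1.
Fumigant tablets: oral LD50 43.7 mg/kg ≤ 100 mg/kg → Class 6.1 (Toxic).
Class 4.1 net quantity: (three 11.7 oz packs = 996.84 g) + (one 41.8 oz pack = 1187.12 g) = 2183.96 g.
That is within the Class 4.1 passenger aircraft limit of 2.5 kg.
Class 6.1 quantity: two 1 oz packs = 56.8 g.
56.8 g is within the passenger aircraft limit of 100 g for Class 6.1.
Class 4.1 and Class 6.1 may not share an outer package.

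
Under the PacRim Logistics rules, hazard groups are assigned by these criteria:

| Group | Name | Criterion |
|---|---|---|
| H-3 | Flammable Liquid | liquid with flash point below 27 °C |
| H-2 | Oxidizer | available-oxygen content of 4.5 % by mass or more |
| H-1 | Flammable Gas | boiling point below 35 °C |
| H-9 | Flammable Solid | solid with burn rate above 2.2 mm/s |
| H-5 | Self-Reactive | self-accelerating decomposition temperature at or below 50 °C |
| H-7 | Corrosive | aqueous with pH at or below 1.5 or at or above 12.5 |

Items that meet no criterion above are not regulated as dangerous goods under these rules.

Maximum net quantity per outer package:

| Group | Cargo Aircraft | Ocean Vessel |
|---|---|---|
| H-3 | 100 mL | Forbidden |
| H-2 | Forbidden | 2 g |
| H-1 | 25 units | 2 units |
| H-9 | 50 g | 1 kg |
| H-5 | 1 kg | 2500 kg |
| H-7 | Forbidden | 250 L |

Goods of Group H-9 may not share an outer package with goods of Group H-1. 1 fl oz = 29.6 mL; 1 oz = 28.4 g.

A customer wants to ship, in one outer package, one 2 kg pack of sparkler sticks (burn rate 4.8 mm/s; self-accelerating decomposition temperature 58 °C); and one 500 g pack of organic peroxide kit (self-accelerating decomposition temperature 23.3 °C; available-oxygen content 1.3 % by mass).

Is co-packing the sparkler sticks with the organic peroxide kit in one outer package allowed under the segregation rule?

Yes

Sparkler sticks: burn rate 4.8 mm/s > 2.2 mm/s → Group H-9 (Flammable Solid).
With self-accelerating decomposition temperature 23.3 °C (≤ 50 °C), the organic peroxide kit falls in Group H-5.
No segregation rule bars Group H-9 with Group H-5.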